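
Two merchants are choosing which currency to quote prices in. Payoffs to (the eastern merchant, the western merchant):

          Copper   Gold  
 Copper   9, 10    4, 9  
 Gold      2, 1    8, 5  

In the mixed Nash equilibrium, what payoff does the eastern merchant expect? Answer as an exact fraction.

64/11

The western merchant mixes with probability q on Copper, chosen so the eastern merchant is indifferent: 9q + 4(1−q) = 2q + 8(1−q) gives q = 4/11.
The eastern merchant's expected payoff (from either row, since indifferent) is 9·4/11 + 4·7/11 = 64/11.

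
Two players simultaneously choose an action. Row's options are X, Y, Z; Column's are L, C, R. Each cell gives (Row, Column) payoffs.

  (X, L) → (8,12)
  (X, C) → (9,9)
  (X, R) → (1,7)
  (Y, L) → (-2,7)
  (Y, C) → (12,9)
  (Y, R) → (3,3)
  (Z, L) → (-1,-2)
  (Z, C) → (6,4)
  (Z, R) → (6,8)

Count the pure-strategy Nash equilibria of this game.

(X, L): Row gets 8 (best alternative -1); Column gets 12 (best alternative 9). Neither deviates — NE.
(Y, C): Row gets 12 (best alternative 9); Column gets 9 (best alternative 7). Neither deviates — NE.
(Z, R): Row gets 6 (best alternative 3); Column gets 8 (best alternative 4). Neither deviates — NE.
(Y, R) is not a NE: Row would switch to Z (6 > 3).
No other cell survives both best-response checks, so there are 3 pure NE.

3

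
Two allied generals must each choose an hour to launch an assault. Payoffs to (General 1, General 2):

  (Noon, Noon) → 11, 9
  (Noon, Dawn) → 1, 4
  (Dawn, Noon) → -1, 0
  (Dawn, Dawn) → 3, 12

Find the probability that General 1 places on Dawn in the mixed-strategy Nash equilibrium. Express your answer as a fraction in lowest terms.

5/17

General 1's mix p on Noon must make General 2 indifferent between Noon and Dawn.
General 2's payoff from Noon: 9p + 0(1−p). From Dawn: 4p + 12(1−p).
Set equal: 5p = 12(1−p) → p = 12/17.
Probability on Dawn is 1 − 12/17 = 5/17.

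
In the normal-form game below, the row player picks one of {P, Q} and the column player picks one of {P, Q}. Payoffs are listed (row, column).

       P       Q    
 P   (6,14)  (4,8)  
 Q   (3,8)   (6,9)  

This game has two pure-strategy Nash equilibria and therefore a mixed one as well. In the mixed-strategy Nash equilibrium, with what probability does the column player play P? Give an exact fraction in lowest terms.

The column player's mix q on P must make the row player indifferent between P and Q.
The row player's payoff from P: 6q + 4(1−q). From Q: 3q + 6(1−q).
Set equal: 3q = 2(1−q) → q = 2/5.

2/5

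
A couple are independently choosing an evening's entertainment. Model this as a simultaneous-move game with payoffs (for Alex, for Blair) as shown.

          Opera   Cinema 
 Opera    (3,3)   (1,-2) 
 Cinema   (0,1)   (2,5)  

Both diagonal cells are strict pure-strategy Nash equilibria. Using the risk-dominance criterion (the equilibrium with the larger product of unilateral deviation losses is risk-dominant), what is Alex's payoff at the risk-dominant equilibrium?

At both Opera: Alex loses 3 − 0 = 3 by deviating; Blair loses 3 − (-2) = 5. Product = 3·5 = 15.
At both Cinema: Alex loses 2 − 1 = 1 by deviating; Blair loses 5 − 1 = 4. Product = 1·4 = 4.
15 > 4, so both Opera is risk-dominant. Alex's payoff there is 3.

3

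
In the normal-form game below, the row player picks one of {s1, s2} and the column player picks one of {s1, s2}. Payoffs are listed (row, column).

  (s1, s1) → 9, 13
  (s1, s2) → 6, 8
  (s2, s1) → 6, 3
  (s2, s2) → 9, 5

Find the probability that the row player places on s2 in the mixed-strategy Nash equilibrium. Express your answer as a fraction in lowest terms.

5/7

The row player's mix p on s1 must make the column player indifferent between s1 and s2.
The column player's payoff from s1: 13p + 3(1−p). From s2: 8p + 5(1−p).
Set equal: 5p = 2(1−p) → p = 2/7.
Probability on s2 is 1 − 2/7 = 5/7.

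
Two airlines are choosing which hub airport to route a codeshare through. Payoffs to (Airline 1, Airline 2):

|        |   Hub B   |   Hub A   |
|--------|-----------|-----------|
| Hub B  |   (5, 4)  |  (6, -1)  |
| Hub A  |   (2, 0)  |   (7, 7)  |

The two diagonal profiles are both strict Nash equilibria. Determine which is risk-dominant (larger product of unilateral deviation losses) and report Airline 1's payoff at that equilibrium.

5

At both Hub B: Airline 1 loses 5 − 2 = 3 by deviating; Airline 2 loses 4 − (-1) = 5. Product = 3·5 = 15.
At both Hub A: Airline 1 loses 7 − 6 = 1 by deviating; Airline 2 loses 7 − 0 = 7. Product = 1·7 = 7.
15 > 7, so both Hub B is risk-dominant. Airline 1's payoff there is 5.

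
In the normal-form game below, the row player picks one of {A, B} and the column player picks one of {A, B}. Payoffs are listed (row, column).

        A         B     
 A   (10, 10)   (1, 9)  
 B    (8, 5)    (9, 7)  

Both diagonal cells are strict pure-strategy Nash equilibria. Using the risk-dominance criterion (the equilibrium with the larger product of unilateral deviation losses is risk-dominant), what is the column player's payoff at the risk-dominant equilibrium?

At both A: the row player loses 10 − 8 = 2 by deviating; the column player loses 10 − 9 = 1. Product = 2·1 = 2.
At both B: the row player loses 9 − 1 = 8 by deviating; the column player loses 7 − 5 = 2. Product = 8·2 = 16.
16 > 2, so both B is risk-dominant. The column player's payoff there is 7.

7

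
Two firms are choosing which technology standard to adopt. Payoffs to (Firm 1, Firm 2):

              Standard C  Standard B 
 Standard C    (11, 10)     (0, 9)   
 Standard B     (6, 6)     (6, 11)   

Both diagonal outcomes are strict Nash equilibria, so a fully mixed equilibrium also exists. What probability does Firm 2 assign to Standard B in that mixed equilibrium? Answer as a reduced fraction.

Firm 2's mix q on Standard C must make Firm 1 indifferent between Standard C and Standard B.
Firm 1's payoff from Standard C: 11q + 0(1−q). From Standard B: 6q + 6(1−q).
Set equal: 5q = 6(1−q) → q = 6/11.
Probability on Standard B is 1 − 6/11 = 5/11.

5/11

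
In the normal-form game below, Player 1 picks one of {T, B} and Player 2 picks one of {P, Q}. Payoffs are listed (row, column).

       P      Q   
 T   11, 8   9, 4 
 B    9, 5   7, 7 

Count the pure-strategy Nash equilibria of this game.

1

(T, P): Player 1 gets 11 (best alternative 9); Player 2 gets 8 (best alternative 4). Neither deviates — NE.
(B, Q) is not a NE: Player 1 would switch to T (9 > 7).
No other cell survives both best-response checks, so there is 1 pure NE.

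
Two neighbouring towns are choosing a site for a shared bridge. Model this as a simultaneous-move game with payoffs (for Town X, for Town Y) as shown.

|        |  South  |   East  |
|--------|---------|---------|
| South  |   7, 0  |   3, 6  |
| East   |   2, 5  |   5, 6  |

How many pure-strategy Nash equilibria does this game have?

Both East: Town X gets 5 (best alternative 3); Town Y gets 6 (best alternative 5). Neither deviates — NE.
Both South is not a NE: Town Y would switch to East (6 > 0).
No other cell survives both best-response checks, so there is 1 pure NE.

1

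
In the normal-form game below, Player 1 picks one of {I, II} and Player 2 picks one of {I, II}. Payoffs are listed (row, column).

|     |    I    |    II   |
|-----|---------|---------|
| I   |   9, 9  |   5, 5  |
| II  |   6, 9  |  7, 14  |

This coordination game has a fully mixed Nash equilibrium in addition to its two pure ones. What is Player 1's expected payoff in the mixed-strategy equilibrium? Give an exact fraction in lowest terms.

33/5

Player 2 mixes with probability q on I, chosen so Player 1 is indifferent: 9q + 5(1−q) = 6q + 7(1−q) gives q = 2/5.
Player 1's expected payoff (from either row, since indifferent) is 9·2/5 + 5·3/5 = 33/5.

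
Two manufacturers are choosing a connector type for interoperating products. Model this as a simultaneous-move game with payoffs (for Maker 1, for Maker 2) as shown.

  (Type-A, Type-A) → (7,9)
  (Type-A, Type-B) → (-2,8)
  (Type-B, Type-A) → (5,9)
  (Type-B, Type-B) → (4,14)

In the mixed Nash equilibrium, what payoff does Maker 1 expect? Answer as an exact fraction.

19/4

Maker 2 mixes with probability q on Type-A, chosen so Maker 1 is indifferent: 7q + (-2)(1−q) = 5q + 4(1−q) gives q = 3/4.
Maker 1's expected payoff (from either row, since indifferent) is 7·3/4 + (-2)·1/4 = 19/4.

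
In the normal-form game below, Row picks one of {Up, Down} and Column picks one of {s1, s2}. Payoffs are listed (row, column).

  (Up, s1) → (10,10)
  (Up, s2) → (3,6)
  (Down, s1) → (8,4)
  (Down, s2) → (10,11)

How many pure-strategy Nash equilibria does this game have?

2

(Up, s1): Row gets 10 (best alternative 8); Column gets 10 (best alternative 6). Neither deviates — NE.
(Down, s2): Row gets 10 (best alternative 3); Column gets 11 (best alternative 4). Neither deviates — NE.
(Up, s2) is not a NE: Row would switch to Down (10 > 3).
No other cell survives both best-response checks, so there are 2 pure NE.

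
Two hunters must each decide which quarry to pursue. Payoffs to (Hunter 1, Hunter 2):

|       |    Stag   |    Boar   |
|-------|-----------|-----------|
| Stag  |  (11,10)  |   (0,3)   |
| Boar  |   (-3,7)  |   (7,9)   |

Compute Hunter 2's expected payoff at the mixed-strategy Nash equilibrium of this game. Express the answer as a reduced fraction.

Hunter 1 mixes with probability p on Stag, chosen so Hunter 2 is indifferent: 10p + 7(1−p) = 3p + 9(1−p) gives p = 2/9.
Hunter 2's expected payoff is 10·2/9 + 7·7/9 = 23/3.

23/3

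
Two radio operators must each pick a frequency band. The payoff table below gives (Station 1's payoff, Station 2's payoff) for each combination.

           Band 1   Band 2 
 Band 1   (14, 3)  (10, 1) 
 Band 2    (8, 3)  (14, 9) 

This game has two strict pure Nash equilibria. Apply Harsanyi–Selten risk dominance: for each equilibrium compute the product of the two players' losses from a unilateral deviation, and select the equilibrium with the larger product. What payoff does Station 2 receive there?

At both Band 1: Station 1 loses 14 − 8 = 6 by deviating; Station 2 loses 3 − 1 = 2. Product = 6·2 = 12.
At both Band 2: Station 1 loses 14 − 10 = 4 by deviating; Station 2 loses 9 − 3 = 6. Product = 4·6 = 24.
24 > 12, so both Band 2 is risk-dominant. Station 2's payoff there is 9.

9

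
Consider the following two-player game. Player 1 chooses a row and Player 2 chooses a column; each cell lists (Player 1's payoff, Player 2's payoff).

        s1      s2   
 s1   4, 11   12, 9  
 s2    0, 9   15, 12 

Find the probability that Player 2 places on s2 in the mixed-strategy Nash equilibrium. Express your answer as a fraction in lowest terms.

4/7

Player 2's mix q on s1 must make Player 1 indifferent between s1 and s2.
Player 1's payoff from s1: 4q + 12(1−q). From s2: 0q + 15(1−q).
Set equal: 4q = 3(1−q) → q = 3/7.
Probability on s2 is 1 − 3/7 = 4/7.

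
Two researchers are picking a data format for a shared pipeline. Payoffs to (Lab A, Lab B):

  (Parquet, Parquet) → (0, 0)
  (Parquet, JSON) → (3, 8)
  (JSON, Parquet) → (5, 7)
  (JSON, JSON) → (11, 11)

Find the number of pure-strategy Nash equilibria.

1

Both JSON: Lab A gets 11 (best alternative 3); Lab B gets 11 (best alternative 7). Neither deviates — NE.
Both Parquet is not a NE: Lab A would switch to JSON (5 > 0).
No other cell survives both best-response checks, so there is 1 pure NE.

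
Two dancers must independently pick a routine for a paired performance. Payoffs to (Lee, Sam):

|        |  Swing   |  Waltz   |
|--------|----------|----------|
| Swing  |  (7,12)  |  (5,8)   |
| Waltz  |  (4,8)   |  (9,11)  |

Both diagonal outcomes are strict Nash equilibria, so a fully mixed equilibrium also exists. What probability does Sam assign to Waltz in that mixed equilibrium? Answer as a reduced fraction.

Sam's mix q on Swing must make Lee indifferent between Swing and Waltz.
Lee's payoff from Swing: 7q + 5(1−q). From Waltz: 4q + 9(1−q).
Set equal: 3q = 4(1−q) → q = 4/7.
Probability on Waltz is 1 − 4/7 = 3/7.

3/7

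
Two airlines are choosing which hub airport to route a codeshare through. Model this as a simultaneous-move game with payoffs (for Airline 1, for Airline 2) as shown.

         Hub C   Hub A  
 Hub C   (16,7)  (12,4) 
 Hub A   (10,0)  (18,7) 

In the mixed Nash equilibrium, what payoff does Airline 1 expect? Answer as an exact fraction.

14

Airline 2 mixes with probability q on Hub C, chosen so Airline 1 is indifferent: 16q + 12(1−q) = 10q + 18(1−q) gives q = 1/2.
Airline 1's expected payoff (from either row, since indifferent) is 16·1/2 + 12·1/2 = 14.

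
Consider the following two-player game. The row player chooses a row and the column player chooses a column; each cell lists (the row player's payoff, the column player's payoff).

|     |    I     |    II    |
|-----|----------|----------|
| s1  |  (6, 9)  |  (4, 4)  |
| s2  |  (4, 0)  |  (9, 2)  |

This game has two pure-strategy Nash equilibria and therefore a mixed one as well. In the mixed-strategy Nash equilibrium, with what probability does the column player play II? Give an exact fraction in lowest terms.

The column player's mix q on I must make the row player indifferent between s1 and s2.
The row player's payoff from s1: 6q + 4(1−q). From s2: 4q + 9(1−q).
Set equal: 2q = 5(1−q) → q = 5/7.
Probability on II is 1 − 5/7 = 2/7.

2/7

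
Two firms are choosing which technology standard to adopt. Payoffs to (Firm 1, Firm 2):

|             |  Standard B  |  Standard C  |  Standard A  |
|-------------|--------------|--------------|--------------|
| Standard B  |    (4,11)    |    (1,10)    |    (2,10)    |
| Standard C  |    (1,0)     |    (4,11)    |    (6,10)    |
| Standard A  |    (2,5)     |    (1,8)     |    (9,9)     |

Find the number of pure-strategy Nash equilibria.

3

Both Standard B: Firm 1 gets 4 (best alternative 2); Firm 2 gets 11 (best alternative 10). Neither deviates — NE.
Both Standard C: Firm 1 gets 4 (best alternative 1); Firm 2 gets 11 (best alternative 10). Neither deviates — NE.
Both Standard A: Firm 1 gets 9 (best alternative 6); Firm 2 gets 9 (best alternative 8). Neither deviates — NE.
(Standard C, Standard B) is not a NE: Firm 1 would switch to Standard B (4 > 1).
No other cell survives both best-response checks, so there are 3 pure NE.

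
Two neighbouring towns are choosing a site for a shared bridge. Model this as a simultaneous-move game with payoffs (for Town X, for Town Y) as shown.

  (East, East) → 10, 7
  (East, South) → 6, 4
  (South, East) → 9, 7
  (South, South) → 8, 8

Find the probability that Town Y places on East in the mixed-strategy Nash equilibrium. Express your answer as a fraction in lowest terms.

2/3

Town Y's mix q on East must make Town X indifferent between East and South.
Town X's payoff from East: 10q + 6(1−q). From South: 9q + 8(1−q).
Set equal: 1q = 2(1−q) → q = 2/3.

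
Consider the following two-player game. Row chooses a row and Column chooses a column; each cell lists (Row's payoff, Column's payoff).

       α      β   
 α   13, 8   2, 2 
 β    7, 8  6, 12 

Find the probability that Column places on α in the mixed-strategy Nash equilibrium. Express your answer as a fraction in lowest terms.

Column's mix q on α must make Row indifferent between α and β.
Row's payoff from α: 13q + 2(1−q). From β: 7q + 6(1−q).
Set equal: 6q = 4(1−q) → q = 4/10 = 2/5.

2/5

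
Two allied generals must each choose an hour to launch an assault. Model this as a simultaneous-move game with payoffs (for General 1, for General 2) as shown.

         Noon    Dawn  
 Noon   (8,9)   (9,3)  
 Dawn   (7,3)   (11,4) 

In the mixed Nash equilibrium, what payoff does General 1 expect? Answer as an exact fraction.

General 2 mixes with probability q on Noon, chosen so General 1 is indifferent: 8q + 9(1−q) = 7q + 11(1−q) gives q = 2/3.
General 1's expected payoff (from either row, since indifferent) is 8·2/3 + 9·1/3 = 25/3.

25/3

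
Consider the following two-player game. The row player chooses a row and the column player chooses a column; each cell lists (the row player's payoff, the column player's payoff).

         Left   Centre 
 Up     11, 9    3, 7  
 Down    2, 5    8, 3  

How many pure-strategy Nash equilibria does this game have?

1

(Up, Left): the row player gets 11 (best alternative 2); the column player gets 9 (best alternative 7). Neither deviates — NE.
(Down, Centre) is not a NE: the column player would switch to Left (5 > 3).
No other cell survives both best-response checks, so there is 1 pure NE.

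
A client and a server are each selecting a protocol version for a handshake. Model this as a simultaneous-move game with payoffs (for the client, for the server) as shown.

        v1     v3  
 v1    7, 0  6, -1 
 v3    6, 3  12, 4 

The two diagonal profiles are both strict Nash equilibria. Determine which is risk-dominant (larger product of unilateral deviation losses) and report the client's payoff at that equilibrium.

12

At both v1: the client loses 7 − 6 = 1 by deviating; the server loses 0 − (-1) = 1. Product = 1·1 = 1.
At both v3: the client loses 12 − 6 = 6 by deviating; the server loses 4 − 3 = 1. Product = 6·1 = 6.
6 > 1, so both v3 is risk-dominant. The client's payoff there is 12.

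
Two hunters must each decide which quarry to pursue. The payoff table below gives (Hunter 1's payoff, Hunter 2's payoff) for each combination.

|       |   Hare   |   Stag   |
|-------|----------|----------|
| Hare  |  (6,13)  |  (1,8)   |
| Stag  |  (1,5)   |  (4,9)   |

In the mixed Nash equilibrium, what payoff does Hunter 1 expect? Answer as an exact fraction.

Hunter 2 mixes with probability q on Hare, chosen so Hunter 1 is indifferent: 6q + 1(1−q) = 1q + 4(1−q) gives q = 3/8.
Hunter 1's expected payoff (from either row, since indifferent) is 6·3/8 + 1·5/8 = 23/8.

23/8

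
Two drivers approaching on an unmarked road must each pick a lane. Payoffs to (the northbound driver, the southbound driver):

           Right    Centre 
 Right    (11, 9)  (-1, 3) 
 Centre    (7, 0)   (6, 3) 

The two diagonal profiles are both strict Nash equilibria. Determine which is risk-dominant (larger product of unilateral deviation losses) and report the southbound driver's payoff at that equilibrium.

At both Right: the northbound driver loses 11 − 7 = 4 by deviating; the southbound driver loses 9 − 3 = 6. Product = 4·6 = 24.
At both Centre: the northbound driver loses 6 − (-1) = 7 by deviating; the southbound driver loses 3 − 0 = 3. Product = 7·3 = 21.
24 > 21, so both Right is risk-dominant. The southbound driver's payoff there is 9.

9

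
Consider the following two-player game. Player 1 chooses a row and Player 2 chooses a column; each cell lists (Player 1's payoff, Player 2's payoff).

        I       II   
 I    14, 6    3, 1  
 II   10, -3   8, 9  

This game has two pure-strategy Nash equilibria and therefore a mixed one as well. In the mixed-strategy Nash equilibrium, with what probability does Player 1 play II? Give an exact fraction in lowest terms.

5/17

Player 1's mix p on I must make Player 2 indifferent between I and II.
Player 2's payoff from I: 6p + (-3)(1−p). From II: 1p + 9(1−p).
Set equal: 5p = 12(1−p) → p = 12/17.
Probability on II is 1 − 12/17 = 5/17.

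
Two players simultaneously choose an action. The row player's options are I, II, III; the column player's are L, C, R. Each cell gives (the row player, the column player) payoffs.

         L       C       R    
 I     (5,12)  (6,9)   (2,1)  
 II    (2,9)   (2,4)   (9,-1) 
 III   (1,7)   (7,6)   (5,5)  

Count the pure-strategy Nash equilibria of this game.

1

(I, L): the row player gets 5 (best alternative 2); the column player gets 12 (best alternative 9). Neither deviates — NE.
(III, R) is not a NE: the row player would switch to II (9 > 5).
No other cell survives both best-response checks, so there is 1 pure NE.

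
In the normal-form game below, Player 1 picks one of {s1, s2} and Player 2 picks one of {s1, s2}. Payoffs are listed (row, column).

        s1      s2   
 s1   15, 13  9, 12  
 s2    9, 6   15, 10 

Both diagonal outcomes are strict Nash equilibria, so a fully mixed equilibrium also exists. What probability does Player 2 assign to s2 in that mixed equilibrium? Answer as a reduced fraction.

Player 2's mix q on s1 must make Player 1 indifferent between s1 and s2.
Player 1's payoff from s1: 15q + 9(1−q). From s2: 9q + 15(1−q).
Set equal: 6q = 6(1−q) → q = 6/12 = 1/2.
Probability on s2 is 1 − 1/2 = 1/2.

1/2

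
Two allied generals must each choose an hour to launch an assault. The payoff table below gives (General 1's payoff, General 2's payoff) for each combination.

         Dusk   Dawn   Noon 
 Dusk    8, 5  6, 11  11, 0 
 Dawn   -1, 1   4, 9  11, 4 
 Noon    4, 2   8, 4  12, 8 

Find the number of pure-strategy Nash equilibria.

1

Both Noon: General 1 gets 12 (best alternative 11); General 2 gets 8 (best alternative 4). Neither deviates — NE.
Both Dusk is not a NE: General 2 would switch to Dawn (11 > 5).
No other cell survives both best-response checks, so there is 1 pure NE.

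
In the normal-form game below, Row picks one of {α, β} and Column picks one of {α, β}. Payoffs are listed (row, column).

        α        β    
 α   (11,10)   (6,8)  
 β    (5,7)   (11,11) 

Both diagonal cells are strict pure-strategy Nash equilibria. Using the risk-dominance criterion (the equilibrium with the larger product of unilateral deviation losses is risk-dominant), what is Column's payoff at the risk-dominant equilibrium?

At both α: Row loses 11 − 5 = 6 by deviating; Column loses 10 − 8 = 2. Product = 6·2 = 12.
At both β: Row loses 11 − 6 = 5 by deviating; Column loses 11 − 7 = 4. Product = 5·4 = 20.
20 > 12, so both β is risk-dominant. Column's payoff there is 11.

11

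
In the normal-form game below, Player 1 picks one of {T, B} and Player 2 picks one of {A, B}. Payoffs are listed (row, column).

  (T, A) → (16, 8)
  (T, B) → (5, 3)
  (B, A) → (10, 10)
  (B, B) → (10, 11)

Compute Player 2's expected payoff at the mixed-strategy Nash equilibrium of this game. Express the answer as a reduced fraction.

29/3

Player 1 mixes with probability p on T, chosen so Player 2 is indifferent: 8p + 10(1−p) = 3p + 11(1−p) gives p = 1/6.
Player 2's expected payoff is 8·1/6 + 10·5/6 = 29/3.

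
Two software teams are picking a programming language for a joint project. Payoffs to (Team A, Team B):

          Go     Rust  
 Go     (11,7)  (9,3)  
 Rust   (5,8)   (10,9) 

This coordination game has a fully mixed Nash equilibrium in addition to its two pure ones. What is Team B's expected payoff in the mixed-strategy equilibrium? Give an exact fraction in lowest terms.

39/5

Team A mixes with probability p on Go, chosen so Team B is indifferent: 7p + 8(1−p) = 3p + 9(1−p) gives p = 1/5.
Team B's expected payoff is 7·1/5 + 8·4/5 = 39/5.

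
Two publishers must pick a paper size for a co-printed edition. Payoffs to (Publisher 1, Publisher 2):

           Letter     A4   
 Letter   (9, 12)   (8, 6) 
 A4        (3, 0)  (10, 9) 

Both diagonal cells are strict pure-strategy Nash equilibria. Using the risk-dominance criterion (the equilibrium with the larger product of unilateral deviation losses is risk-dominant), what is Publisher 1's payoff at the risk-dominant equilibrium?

At both Letter: Publisher 1 loses 9 − 3 = 6 by deviating; Publisher 2 loses 12 − 6 = 6. Product = 6·6 = 36.
At both A4: Publisher 1 loses 10 − 8 = 2 by deviating; Publisher 2 loses 9 − 0 = 9. Product = 2·9 = 18.
36 > 18, so both Letter is risk-dominant. Publisher 1's payoff there is 9.

9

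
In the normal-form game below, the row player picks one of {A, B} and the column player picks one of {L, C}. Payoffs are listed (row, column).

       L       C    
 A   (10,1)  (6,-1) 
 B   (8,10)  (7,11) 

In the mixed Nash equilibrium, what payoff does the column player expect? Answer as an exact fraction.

7

The row player mixes with probability p on A, chosen so the column player is indifferent: 1p + 10(1−p) = (-1)p + 11(1−p) gives p = 1/3.
The column player's expected payoff is 1·1/3 + 10·2/3 = 7.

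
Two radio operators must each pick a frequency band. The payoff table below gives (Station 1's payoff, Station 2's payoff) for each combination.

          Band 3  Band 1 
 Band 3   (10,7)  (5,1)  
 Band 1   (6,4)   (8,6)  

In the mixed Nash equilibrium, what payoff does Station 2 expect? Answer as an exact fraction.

19/4

Station 1 mixes with probability p on Band 3, chosen so Station 2 is indifferent: 7p + 4(1−p) = 1p + 6(1−p) gives p = 1/4.
Station 2's expected payoff is 7·1/4 + 4·3/4 = 19/4.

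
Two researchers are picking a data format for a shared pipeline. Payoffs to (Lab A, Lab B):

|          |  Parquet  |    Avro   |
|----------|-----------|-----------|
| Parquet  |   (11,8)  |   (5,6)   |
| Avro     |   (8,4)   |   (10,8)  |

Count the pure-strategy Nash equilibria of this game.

2

Both Parquet: Lab A gets 11 (best alternative 8); Lab B gets 8 (best alternative 6). Neither deviates — NE.
Both Avro: Lab A gets 10 (best alternative 5); Lab B gets 8 (best alternative 4). Neither deviates — NE.
(Avro, Parquet) is not a NE: Lab A would switch to Parquet (11 > 8).
No other cell survives both best-response checks, so there are 2 pure NE.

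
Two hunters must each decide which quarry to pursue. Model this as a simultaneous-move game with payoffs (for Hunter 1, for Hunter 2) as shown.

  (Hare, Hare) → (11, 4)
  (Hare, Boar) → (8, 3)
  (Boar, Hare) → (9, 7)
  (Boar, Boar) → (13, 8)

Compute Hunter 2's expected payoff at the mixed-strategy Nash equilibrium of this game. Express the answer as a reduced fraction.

Hunter 1 mixes with probability p on Hare, chosen so Hunter 2 is indifferent: 4p + 7(1−p) = 3p + 8(1−p) gives p = 1/2.
Hunter 2's expected payoff is 4·1/2 + 7·1/2 = 11/2.

11/2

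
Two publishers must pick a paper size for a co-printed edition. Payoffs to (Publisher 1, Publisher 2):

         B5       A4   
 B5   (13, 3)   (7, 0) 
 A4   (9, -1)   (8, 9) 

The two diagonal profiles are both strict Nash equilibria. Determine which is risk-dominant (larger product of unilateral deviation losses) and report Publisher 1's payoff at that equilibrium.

13

At both B5: Publisher 1 loses 13 − 9 = 4 by deviating; Publisher 2 loses 3 − 0 = 3. Product = 4·3 = 12.
At both A4: Publisher 1 loses 8 − 7 = 1 by deviating; Publisher 2 loses 9 − (-1) = 10. Product = 1·10 = 10.
12 > 10, so both B5 is risk-dominant. Publisher 1's payoff there is 13.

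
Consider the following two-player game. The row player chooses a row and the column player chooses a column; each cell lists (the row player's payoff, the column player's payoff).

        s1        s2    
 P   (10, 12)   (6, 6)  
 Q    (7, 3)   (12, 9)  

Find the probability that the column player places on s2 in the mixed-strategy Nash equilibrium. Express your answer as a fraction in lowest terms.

The column player's mix q on s1 must make the row player indifferent between P and Q.
The row player's payoff from P: 10q + 6(1−q). From Q: 7q + 12(1−q).
Set equal: 3q = 6(1−q) → q = 6/9 = 2/3.
Probability on s2 is 1 − 2/3 = 1/3.

1/3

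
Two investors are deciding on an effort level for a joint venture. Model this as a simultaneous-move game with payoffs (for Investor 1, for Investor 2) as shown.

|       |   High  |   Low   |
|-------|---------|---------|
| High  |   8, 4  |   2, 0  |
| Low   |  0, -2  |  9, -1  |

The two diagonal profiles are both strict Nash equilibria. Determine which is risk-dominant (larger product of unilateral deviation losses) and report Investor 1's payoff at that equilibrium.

At both High: Investor 1 loses 8 − 0 = 8 by deviating; Investor 2 loses 4 − 0 = 4. Product = 8·4 = 32.
At both Low: Investor 1 loses 9 − 2 = 7 by deviating; Investor 2 loses -1 − (-2) = 1. Product = 7·1 = 7.
32 > 7, so both High is risk-dominant. Investor 1's payoff there is 8.

8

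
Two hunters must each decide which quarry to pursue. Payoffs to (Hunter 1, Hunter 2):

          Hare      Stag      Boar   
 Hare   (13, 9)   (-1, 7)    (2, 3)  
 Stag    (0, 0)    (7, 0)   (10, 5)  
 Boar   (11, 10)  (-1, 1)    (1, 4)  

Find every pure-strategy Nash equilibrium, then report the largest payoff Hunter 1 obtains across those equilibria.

13

Both Hare is a pure NE (Hunter 1: 13 ≥ 11; Hunter 2: 9 ≥ 7). Hunter 1 gets 13.
(Stag, Boar) is a pure NE (Hunter 1: 10 ≥ 2; Hunter 2: 5 ≥ 0). Hunter 1 gets 10.
Every other cell has a profitable deviation for at least one player. Highest of {13, 10} is 13.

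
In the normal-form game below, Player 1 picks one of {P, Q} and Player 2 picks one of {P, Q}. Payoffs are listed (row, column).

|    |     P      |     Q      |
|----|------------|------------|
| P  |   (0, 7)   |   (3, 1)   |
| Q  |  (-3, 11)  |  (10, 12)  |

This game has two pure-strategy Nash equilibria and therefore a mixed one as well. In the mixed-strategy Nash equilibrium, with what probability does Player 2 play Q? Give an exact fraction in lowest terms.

Player 2's mix q on P must make Player 1 indifferent between P and Q.
Player 1's payoff from P: 0q + 3(1−q). From Q: (-3)q + 10(1−q).
Set equal: 3q = 7(1−q) → q = 7/10.
Probability on Q is 1 − 7/10 = 3/10.

3/10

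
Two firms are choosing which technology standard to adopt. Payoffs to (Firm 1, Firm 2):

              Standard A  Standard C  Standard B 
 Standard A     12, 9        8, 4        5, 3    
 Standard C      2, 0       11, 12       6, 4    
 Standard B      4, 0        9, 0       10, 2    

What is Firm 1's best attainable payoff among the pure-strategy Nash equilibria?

12

Both Standard A is a pure NE (Firm 1: 12 ≥ 4; Firm 2: 9 ≥ 4). Firm 1 gets 12.
Both Standard C is a pure NE (Firm 1: 11 ≥ 9; Firm 2: 12 ≥ 4). Firm 1 gets 11.
Both Standard B is a pure NE (Firm 1: 10 ≥ 6; Firm 2: 2 ≥ 0). Firm 1 gets 10.
Every other cell has a profitable deviation for at least one player. Highest of {12, 11, 10} is 12.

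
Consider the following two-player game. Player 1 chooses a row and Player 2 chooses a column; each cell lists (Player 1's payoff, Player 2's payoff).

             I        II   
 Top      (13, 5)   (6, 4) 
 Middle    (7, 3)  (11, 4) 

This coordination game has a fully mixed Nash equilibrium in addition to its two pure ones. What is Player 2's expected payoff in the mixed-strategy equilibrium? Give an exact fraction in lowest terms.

Player 1 mixes with probability p on Top, chosen so Player 2 is indifferent: 5p + 3(1−p) = 4p + 4(1−p) gives p = 1/2.
Player 2's expected payoff is 5·1/2 + 3·1/2 = 4.

4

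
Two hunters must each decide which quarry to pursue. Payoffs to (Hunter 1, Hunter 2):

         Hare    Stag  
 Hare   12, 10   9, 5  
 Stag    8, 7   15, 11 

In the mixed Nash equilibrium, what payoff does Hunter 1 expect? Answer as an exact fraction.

54/5

Hunter 2 mixes with probability q on Hare, chosen so Hunter 1 is indifferent: 12q + 9(1−q) = 8q + 15(1−q) gives q = 3/5.
Hunter 1's expected payoff (from either row, since indifferent) is 12·3/5 + 9·2/5 = 54/5.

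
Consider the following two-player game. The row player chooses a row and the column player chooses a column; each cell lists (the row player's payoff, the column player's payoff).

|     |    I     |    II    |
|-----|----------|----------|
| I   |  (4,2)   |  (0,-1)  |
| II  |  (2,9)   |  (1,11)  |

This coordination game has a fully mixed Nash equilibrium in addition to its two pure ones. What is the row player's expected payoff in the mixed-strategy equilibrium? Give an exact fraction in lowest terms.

4/3

The column player mixes with probability q on I, chosen so the row player is indifferent: 4q + 0(1−q) = 2q + 1(1−q) gives q = 1/3.
The row player's expected payoff (from either row, since indifferent) is 4·1/3 + 0·2/3 = 4/3.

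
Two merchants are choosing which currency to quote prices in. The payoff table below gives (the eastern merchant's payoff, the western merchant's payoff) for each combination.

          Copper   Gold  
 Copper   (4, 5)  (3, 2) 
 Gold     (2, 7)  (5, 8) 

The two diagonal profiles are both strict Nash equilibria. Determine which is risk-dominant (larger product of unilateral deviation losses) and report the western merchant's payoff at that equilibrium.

5

At both Copper: the eastern merchant loses 4 − 2 = 2 by deviating; the western merchant loses 5 − 2 = 3. Product = 2·3 = 6.
At both Gold: the eastern merchant loses 5 − 3 = 2 by deviating; the western merchant loses 8 − 7 = 1. Product = 2·1 = 2.
6 > 2, so both Copper is risk-dominant. The western merchant's payoff there is 5.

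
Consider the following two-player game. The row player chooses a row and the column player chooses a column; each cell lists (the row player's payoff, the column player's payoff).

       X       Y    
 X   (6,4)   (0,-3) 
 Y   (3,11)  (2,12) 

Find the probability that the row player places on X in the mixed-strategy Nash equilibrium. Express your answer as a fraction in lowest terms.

1/8

The row player's mix p on X must make the column player indifferent between X and Y.
The column player's payoff from X: 4p + 11(1−p). From Y: (-3)p + 12(1−p).
Set equal: 7p = 1(1−p) → p = 1/8.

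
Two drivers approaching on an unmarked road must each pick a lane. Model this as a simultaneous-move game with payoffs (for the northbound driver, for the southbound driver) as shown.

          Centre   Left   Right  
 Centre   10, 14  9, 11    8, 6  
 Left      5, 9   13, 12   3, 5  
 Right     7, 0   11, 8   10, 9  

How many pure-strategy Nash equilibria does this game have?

3

Both Centre: the northbound driver gets 10 (best alternative 7); the southbound driver gets 14 (best alternative 11). Neither deviates — NE.
Both Left: the northbound driver gets 13 (best alternative 11); the southbound driver gets 12 (best alternative 9). Neither deviates — NE.
Both Right: the northbound driver gets 10 (best alternative 8); the southbound driver gets 9 (best alternative 8). Neither deviates — NE.
(Right, Left) is not a NE: the northbound driver would switch to Left (13 > 11).
No other cell survives both best-response checks, so there are 3 pure NE.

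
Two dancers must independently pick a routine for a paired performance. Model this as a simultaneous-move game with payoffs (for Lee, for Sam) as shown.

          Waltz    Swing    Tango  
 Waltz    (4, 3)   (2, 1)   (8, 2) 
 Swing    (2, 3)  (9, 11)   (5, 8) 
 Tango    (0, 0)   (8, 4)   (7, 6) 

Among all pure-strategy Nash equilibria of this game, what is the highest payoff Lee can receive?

Both Waltz is a pure NE (Lee: 4 ≥ 2; Sam: 3 ≥ 2). Lee gets 4.
Both Swing is a pure NE (Lee: 9 ≥ 8; Sam: 11 ≥ 8). Lee gets 9.
Every other cell has a profitable deviation for at least one player. Highest of {4, 9} is 9.

9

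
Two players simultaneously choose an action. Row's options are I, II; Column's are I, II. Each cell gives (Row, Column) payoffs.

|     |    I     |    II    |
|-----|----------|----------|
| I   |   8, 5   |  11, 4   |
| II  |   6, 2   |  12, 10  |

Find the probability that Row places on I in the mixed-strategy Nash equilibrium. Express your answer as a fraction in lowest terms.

Row's mix p on I must make Column indifferent between I and II.
Column's payoff from I: 5p + 2(1−p). From II: 4p + 10(1−p).
Set equal: 1p = 8(1−p) → p = 8/9.

8/9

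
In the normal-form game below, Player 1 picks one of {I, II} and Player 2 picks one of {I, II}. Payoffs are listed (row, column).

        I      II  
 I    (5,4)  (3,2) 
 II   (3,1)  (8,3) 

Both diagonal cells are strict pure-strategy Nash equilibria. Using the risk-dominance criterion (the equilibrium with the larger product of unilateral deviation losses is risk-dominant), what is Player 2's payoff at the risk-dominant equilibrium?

3

At both I: Player 1 loses 5 − 3 = 2 by deviating; Player 2 loses 4 − 2 = 2. Product = 2·2 = 4.
At both II: Player 1 loses 8 − 3 = 5 by deviating; Player 2 loses 3 − 1 = 2. Product = 5·2 = 10.
10 > 4, so both II is risk-dominant. Player 2's payoff there is 3.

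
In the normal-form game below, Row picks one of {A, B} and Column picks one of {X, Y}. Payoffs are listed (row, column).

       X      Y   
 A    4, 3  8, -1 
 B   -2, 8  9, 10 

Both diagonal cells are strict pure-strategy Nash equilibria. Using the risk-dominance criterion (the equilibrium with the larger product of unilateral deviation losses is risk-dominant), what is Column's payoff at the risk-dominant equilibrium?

At (A, X): Row loses 4 − (-2) = 6 by deviating; Column loses 3 − (-1) = 4. Product = 6·4 = 24.
At (B, Y): Row loses 9 − 8 = 1 by deviating; Column loses 10 − 8 = 2. Product = 1·2 = 2.
24 > 2, so (A, X) is risk-dominant. Column's payoff there is 3.

3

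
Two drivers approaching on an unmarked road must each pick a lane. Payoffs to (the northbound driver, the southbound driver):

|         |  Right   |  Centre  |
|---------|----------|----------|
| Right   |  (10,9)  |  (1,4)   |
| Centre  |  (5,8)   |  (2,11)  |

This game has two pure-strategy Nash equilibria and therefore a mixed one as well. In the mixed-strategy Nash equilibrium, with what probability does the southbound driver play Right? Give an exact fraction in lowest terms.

1/6

The southbound driver's mix q on Right must make the northbound driver indifferent between Right and Centre.
The northbound driver's payoff from Right: 10q + 1(1−q). From Centre: 5q + 2(1−q).
Set equal: 5q = 1(1−q) → q = 1/6.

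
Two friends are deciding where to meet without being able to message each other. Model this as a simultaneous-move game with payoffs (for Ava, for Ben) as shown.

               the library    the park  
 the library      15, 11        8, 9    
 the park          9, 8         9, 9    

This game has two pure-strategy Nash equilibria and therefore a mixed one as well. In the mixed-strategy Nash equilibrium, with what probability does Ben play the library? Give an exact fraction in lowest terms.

Ben's mix q on the library must make Ava indifferent between the library and the park.
Ava's payoff from the library: 15q + 8(1−q). From the park: 9q + 9(1−q).
Set equal: 6q = 1(1−q) → q = 1/7.

1/7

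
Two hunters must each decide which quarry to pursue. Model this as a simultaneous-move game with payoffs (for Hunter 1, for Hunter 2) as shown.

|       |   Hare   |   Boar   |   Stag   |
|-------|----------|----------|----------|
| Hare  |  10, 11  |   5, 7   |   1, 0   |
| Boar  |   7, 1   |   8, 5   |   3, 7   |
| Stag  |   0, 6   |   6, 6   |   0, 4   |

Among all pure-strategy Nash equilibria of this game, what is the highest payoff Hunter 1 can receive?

Both Hare is a pure NE (Hunter 1: 10 ≥ 7; Hunter 2: 11 ≥ 7). Hunter 1 gets 10.
(Boar, Stag) is a pure NE (Hunter 1: 3 ≥ 1; Hunter 2: 7 ≥ 5). Hunter 1 gets 3.
Every other cell has a profitable deviation for at least one player. Highest of {10, 3} is 10.

10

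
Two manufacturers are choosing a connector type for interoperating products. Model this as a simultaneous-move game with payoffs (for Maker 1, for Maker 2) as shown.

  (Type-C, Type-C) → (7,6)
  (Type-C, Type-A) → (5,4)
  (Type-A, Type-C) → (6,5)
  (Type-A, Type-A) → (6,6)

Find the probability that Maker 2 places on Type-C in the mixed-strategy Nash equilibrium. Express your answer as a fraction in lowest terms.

1/2

Maker 2's mix q on Type-C must make Maker 1 indifferent between Type-C and Type-A.
Maker 1's payoff from Type-C: 7q + 5(1−q). From Type-A: 6q + 6(1−q).
Set equal: 1q = 1(1−q) → q = 1/2.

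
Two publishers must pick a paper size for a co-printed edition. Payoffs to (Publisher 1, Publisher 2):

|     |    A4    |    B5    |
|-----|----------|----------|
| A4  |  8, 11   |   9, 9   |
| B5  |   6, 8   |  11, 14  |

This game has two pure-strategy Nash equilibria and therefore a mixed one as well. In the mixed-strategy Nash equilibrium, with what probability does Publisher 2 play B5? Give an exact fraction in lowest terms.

1/2

Publisher 2's mix q on A4 must make Publisher 1 indifferent between A4 and B5.
Publisher 1's payoff from A4: 8q + 9(1−q). From B5: 6q + 11(1−q).
Set equal: 2q = 2(1−q) → q = 2/4 = 1/2.
Probability on B5 is 1 − 1/2 = 1/2.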